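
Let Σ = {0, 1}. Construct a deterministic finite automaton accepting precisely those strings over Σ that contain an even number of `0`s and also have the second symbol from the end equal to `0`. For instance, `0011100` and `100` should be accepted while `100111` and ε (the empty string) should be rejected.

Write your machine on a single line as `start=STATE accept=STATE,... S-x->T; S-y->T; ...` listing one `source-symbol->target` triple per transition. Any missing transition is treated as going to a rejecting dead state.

start=s0; accept=s3,s8; s0-0->s1; s0-1->s2; s1-0->s3; s1-1->s4; s2-0->s5; s2-1->s6; s3-0->s7; s3-1->s8; s4-0->s9; s4-1->s10; s5-0->s3; s5-1->s4; s6-0->s5; s6-1->s6; s7-0->s3; s7-1->s4; s8-0->s5; s8-1->s6; s9-0->s7; s9-1->s8; s10-0->s9; s10-1->s10

Run two small machines in parallel and take their product. The first has 2 states tracking the count of `0`s modulo 2; the second has 7 states tracking the last 2 symbols read. A product state is a pair (one from each), accepting exactly when both do.
          0    1  
>  s0     s1   s2 
   s1     s3   s4 
   s2     s5   s6 
 * s3     s7   s8 
   s4     s9  s10 
   s5     s3   s4 
   s6     s5   s6 
   s7     s3   s4 
 * s8     s5   s6 
   s9     s7   s8 
   s10    s9  s10 
(> = start, * = accepting)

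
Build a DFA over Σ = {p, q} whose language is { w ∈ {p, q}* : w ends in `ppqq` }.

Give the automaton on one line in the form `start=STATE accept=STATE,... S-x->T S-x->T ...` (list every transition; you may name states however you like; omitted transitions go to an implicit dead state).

Let each state record the length of the longest suffix of the input read so far that is also a prefix of `ppqq`. B means the last symbol is `p`; C means the last 2 symbols are `pp`; D means the last 3 symbols are `ppq`; E means the last 4 symbols are `ppqq`. Accept only at E, where the string currently ends in `ppqq`.
A 5-state machine:
       p  q 
>  A   B  A 
   B   C  A 
   C   C  D 
   D   B  E 
 * E   B  A 
(> = start, * = accepting)

start=A accept=E A-p->B A-q->A B-p->C B-q->A C-p->C C-q->D D-p->B D-q->E E-p->B E-q->A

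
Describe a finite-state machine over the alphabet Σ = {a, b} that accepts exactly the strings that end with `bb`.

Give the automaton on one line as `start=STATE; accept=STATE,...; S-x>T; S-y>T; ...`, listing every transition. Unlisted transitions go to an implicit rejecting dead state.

start=S0; accept=S2; S0-a>S0; S0-b>S1; S1-a>S0; S1-b>S2; S2-a>S0; S2-b>S2

Let each state record the length of the longest suffix of the input read so far that is also a prefix of `bb`. S1 means the last symbol is `b`; S2 means the last 2 symbols are `bb`. Accept only at S2, where the string currently ends in `bb`.
With 3 states:
        a   b  
>  S0   S0  S1 
   S1   S0  S2 
 * S2   S0  S2 
(> = start, * = accepting)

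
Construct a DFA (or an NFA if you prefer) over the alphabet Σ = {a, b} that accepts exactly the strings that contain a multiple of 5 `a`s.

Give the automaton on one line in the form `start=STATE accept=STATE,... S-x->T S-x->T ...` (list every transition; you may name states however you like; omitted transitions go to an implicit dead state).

Keep the running count of `a`s modulo 5: each `a` advances along the cycle S0 → S1 → S2 → S3 → S4 → S0 while other symbols loop. Accept at S0.
With 5 states:
        a   b  
>* S0   S1  S0 
   S1   S2  S1 
   S2   S3  S2 
   S3   S4  S3 
   S4   S0  S4 
(> = start, * = accepting)

start=S0 accept=S0 S0-a->S1 S0-b->S0 S1-a->S2 S1-b->S1 S2-a->S3 S2-b->S2 S3-a->S4 S3-b->S3 S4-a->S0 S4-b->S4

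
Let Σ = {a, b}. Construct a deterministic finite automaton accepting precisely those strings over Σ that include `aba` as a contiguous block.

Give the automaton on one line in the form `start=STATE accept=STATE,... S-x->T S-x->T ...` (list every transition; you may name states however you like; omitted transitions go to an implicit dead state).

Track how much of `aba` has been matched so far: state q0 is no progress, q3 is the absorbing accept state reached once `aba` has occurred. Intermediate states record partial matches; on a mismatch, fall back to the longest reusable overlap.
        a   b  
>  q0   q1  q0 
   q1   q1  q2 
   q2   q3  q0 
 * q3   q3  q3 
(> = start, * = accepting)

start=q0 accept=q3 q0-a->q1 q0-b->q0 q1-a->q1 q1-b->q2 q2-a->q3 q2-b->q0 q3-a->q3 q3-b->q3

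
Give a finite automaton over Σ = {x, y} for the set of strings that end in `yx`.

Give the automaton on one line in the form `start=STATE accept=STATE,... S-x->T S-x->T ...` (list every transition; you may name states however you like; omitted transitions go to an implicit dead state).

Let each state record the length of the longest suffix of the input read so far that is also a prefix of `yx`. q1 means the last symbol is `y`; q2 means the last 2 symbols are `yx`. Accept only at q2, where the string currently ends in `yx`.
A 3-state machine:
        x   y  
>  q0   q0  q1 
   q1   q2  q1 
 * q2   q0  q1 
(> = start, * = accepting)

start=q0 accept=q2 q0-x->q0 q0-y->q1 q1-x->q2 q1-y->q1 q2-x->q0 q2-y->q1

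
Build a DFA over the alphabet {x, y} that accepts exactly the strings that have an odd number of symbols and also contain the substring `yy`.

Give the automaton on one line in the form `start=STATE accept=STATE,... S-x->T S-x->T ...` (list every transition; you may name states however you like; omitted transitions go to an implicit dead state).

Run two small machines in parallel and take their product. The first has 2 states tracking the input length modulo 2; the second has 3 states tracking whether and how much of `yy` has been seen. A product state is a pair (one from each), accepting exactly when both do.
6 states suffice.
        x   y  
>  q0   q1  q2 
   q1   q0  q3 
   q2   q0  q4 
   q3   q1  q5 
   q4   q5  q5 
 * q5   q4  q4 
(> = start, * = accepting)

start=q0 accept=q5 q0-x->q1 q0-y->q2 q1-x->q0 q1-y->q3 q2-x->q0 q2-y->q4 q3-x->q1 q3-y->q5 q4-x->q5 q4-y->q5 q5-x->q4 q5-y->q4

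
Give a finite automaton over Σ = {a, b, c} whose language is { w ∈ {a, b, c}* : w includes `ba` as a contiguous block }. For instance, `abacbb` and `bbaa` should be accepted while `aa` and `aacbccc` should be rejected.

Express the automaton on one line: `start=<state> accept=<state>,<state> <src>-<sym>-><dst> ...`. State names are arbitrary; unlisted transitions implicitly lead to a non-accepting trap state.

start=S0 accept=S2 S0-a->S0 S0-b->S1 S0-c->S0 S1-a->S2 S1-b->S1 S1-c->S0 S2-a->S2 S2-b->S2 S2-c->S2

States S0..S1 record the length of the longest prefix of `ba` that matches the current input suffix. Reaching S2 means `ba` has been seen, and we stay there forever. Accept from S2.
With 3 states:
        a   b   c  
>  S0   S0  S1  S0 
   S1   S2  S1  S0 
 * S2   S2  S2  S2 
(> = start, * = accepting)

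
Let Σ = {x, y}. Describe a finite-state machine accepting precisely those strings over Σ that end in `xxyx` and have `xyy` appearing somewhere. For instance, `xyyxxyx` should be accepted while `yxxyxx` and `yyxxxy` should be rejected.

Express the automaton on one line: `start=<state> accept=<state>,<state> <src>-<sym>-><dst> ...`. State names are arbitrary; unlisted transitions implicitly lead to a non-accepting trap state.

start=A accept=H A-x->B A-y->A B-x->B B-y->C C-x->B C-y->D D-x->E D-y->D E-x->F E-y->D F-x->F F-y->G G-x->H G-y->D H-x->F H-y->D

Run two small machines in parallel and take their product. The first has 5 states tracking how much of the suffix `xxyx` has currently been matched; the second has 4 states tracking whether and how much of `xyy` has been seen. A product state is a pair (one from each), accepting exactly when both do. After merging equivalent states the machine shrinks.
8 states suffice.
       x  y 
>  A   B  A 
   B   B  C 
   C   B  D 
   D   E  D 
   E   F  D 
   F   F  G 
   G   H  D 
 * H   F  D 
(> = start, * = accepting)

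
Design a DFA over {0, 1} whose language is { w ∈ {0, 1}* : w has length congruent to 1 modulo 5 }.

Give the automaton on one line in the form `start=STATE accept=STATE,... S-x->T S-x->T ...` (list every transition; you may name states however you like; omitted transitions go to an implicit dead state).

start=s0 accept=s1 s0-0->s1 s0-1->s1 s1-0->s2 s1-1->s2 s2-0->s3 s2-1->s3 s3-0->s4 s3-1->s4 s4-0->s0 s4-1->s0

Only the length mod 5 matters, so use a 5-cycle: from any state, every input symbol moves to the next state, wrapping s4 back to s0. Mark s1 accepting.
With 5 states:
        0   1  
>  s0   s1  s1 
 * s1   s2  s2 
   s2   s3  s3 
   s3   s4  s4 
   s4   s0  s0 
(> = start, * = accepting)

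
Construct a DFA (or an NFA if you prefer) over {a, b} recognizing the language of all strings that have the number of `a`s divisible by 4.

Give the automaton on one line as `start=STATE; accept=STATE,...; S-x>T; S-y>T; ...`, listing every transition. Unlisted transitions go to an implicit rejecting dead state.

start=q0; accept=q0; q0-a>q1; q0-b>q0; q1-a>q2; q1-b>q1; q2-a>q3; q2-b>q2; q3-a>q0; q3-b>q3

Keep the running count of `a`s modulo 4: each `a` advances along the cycle q0 → q1 → q2 → q3 → q0 while other symbols loop. Accept at q0.
4 states suffice.
        a   b  
>* q0   q1  q0 
   q1   q2  q1 
   q2   q3  q2 
   q3   q0  q3 
(> = start, * = accepting)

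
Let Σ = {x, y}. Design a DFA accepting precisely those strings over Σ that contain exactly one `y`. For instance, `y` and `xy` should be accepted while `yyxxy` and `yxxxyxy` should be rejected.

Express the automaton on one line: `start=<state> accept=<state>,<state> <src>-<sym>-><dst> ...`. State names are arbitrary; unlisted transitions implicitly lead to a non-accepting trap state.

Count `y`s, saturating at 2: state q0 means no `y` yet, q1 means one `y` seen, q2 means more than one. Each `y` increments (capped at q2); other symbols loop. Accept from {q1}.
3 states suffice.
        x   y  
>  q0   q0  q1 
 * q1   q1  q2 
   q2   q2  q2 
(> = start, * = accepting)

start=q0 accept=q1 q0-x->q0 q0-y->q1 q1-x->q1 q1-y->q2 q2-x->q2 q2-y->q2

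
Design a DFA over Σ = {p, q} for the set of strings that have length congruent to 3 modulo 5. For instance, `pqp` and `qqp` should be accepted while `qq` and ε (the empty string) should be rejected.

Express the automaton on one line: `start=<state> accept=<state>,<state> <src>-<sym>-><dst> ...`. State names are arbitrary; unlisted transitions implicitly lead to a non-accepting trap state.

Count input length modulo 5: every symbol advances one step around the cycle s0 → s1 → s2 → s3 → s4 → s0. Accept at s3.
A 5-state machine:
        p   q  
>  s0   s1  s1 
   s1   s2  s2 
   s2   s3  s3 
 * s3   s4  s4 
   s4   s0  s0 
(> = start, * = accepting)

start=s0 accept=s3 s0-p->s1 s0-q->s1 s1-p->s2 s1-q->s2 s2-p->s3 s2-q->s3 s3-p->s4 s3-q->s4 s4-p->s0 s4-q->s0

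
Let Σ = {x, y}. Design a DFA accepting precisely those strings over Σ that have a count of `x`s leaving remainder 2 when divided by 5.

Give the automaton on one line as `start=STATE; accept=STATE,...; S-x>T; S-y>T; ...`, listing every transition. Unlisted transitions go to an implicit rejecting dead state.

start=q0; accept=q2; q0-x>q1; q0-y>q0; q1-x>q2; q1-y>q1; q2-x>q3; q2-y>q2; q3-x>q4; q3-y>q3; q4-x>q0; q4-y>q4

The only thing that matters is how many `x`s have appeared, reduced mod 5. Use one state per residue: q0 for 0, …, q4 for 4. Reading `x` moves to the next residue; anything else stays put. q2 is accepting.
5 states suffice.
        x   y  
>  q0   q1  q0 
   q1   q2  q1 
 * q2   q3  q2 
   q3   q4  q3 
   q4   q0  q4 
(> = start, * = accepting)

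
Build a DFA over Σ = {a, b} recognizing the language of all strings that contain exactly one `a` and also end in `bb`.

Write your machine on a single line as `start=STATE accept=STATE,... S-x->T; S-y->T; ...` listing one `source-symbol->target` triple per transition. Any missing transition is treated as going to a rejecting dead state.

Run two small machines in parallel and take their product. The first has 3 states tracking the count of `a`s, saturating at 2; the second has 3 states tracking how much of the suffix `bb` has currently been matched. A product state is a pair (one from each), accepting exactly when both do. After merging equivalent states the machine shrinks.
5 states suffice.
        a   b  
>  S0   S1  S0 
   S1   S2  S3 
   S2   S2  S2 
   S3   S2  S4 
 * S4   S2  S4 
(> = start, * = accepting)

start=S0; accept=S4; S0-a->S1; S0-b->S0; S1-a->S2; S1-b->S3; S2-a->S2; S2-b->S2; S3-a->S2; S3-b->S4; S4-a->S2; S4-b->S4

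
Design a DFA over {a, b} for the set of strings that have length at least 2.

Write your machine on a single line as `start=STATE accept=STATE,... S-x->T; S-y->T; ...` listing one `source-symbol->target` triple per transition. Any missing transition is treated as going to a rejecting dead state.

start=q0; accept=q2,q3; q0-a->q1; q0-b->q1; q1-a->q2; q1-b->q2; q2-a->q3; q2-b->q3; q3-a->q3; q3-b->q3

We only need to distinguish lengths 0, 1, …, 2, and '>2'. Chain q0 → q1 → q2 → q3 on every symbol, with q3 looping. Accepting states: {q2, q3}.
A 4-state machine:
        a   b  
>  q0   q1  q1 
   q1   q2  q2 
 * q2   q3  q3 
 * q3   q3  q3 
(> = start, * = accepting)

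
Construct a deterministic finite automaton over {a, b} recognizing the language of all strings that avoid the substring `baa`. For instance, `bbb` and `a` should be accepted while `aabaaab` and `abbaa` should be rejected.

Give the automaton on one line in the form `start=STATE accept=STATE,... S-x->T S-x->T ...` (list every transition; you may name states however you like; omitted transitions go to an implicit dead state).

start=q0 accept=q0,q1,q2 q0-a->q0 q0-b->q1 q1-a->q2 q1-b->q1 q2-a->q3 q2-b->q1 q3-a->q3 q3-b->q3

Track partial matches of the forbidden pattern `baa`. State q3 is a dead state reached once `baa` has occurred; every other state accepts. q0 means no part of `baa` is currently matched.
With 4 states:
        a   b  
>* q0   q0  q1 
 * q1   q2  q1 
 * q2   q3  q1 
   q3   q3  q3 
(> = start, * = accepting)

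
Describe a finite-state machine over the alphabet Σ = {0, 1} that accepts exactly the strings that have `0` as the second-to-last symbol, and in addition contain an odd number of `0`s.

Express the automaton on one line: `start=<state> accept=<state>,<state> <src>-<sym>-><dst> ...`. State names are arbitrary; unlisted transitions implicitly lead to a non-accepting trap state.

Build one automaton per condition and run them in lockstep. The first has 7 states tracking the last 2 symbols read; the second has 2 states tracking the count of `0`s modulo 2. A product state is a pair (one from each), accepting exactly when both do. Equivalent product states are then merged.
6 states suffice.
        0   1  
>  S0   S1  S0 
   S1   S2  S3 
   S2   S4  S0 
 * S3   S2  S5 
 * S4   S2  S3 
   S5   S2  S5 
(> = start, * = accepting)

start=S0 accept=S3,S4 S0-0->S1 S0-1->S0 S1-0->S2 S1-1->S3 S2-0->S4 S2-1->S0 S3-0->S2 S3-1->S5 S4-0->S2 S4-1->S3 S5-0->S2 S5-1->S5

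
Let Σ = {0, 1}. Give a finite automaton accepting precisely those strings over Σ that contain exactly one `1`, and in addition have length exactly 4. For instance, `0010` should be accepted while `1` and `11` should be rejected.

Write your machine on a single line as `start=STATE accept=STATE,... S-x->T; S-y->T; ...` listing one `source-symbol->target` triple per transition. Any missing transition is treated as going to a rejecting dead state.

Run two small machines in parallel and take their product. One (3 states) tracks the count of `1`s, saturating at 2; the other (6 states) tracks the input length, saturating at 5. Each combined state is a pair, one component from each; accept when both components accept. After merging equivalent states the machine shrinks.
9 states suffice.
        0   1  
>  S0   S1  S2 
   S1   S3  S4 
   S2   S4  S5 
   S3   S6  S7 
   S4   S7  S5 
   S5   S5  S5 
   S6   S5  S8 
   S7   S8  S5 
 * S8   S5  S5 
(> = start, * = accepting)

start=S0; accept=S8; S0-0->S1; S0-1->S2; S1-0->S3; S1-1->S4; S2-0->S4; S2-1->S5; S3-0->S6; S3-1->S7; S4-0->S7; S4-1->S5; S5-0->S5; S5-1->S5; S6-0->S5; S6-1->S8; S7-0->S8; S7-1->S5; S8-0->S5; S8-1->S5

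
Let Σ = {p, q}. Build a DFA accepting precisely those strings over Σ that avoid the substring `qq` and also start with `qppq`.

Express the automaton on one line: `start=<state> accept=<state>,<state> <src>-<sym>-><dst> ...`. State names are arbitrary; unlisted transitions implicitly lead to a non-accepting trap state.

Handle the two conditions separately and then intersect. One (3 states) tracks partial matches of the forbidden pattern `qq`; the other (6 states) tracks whether the input so far still matches the prefix `qppq`. Each combined state is a pair, one component from each; accept when both components accept.
       p  q 
>  A   B  C 
   B   B  D 
   C   E  F 
   D   B  F 
   E   G  D 
   F   F  F 
   G   B  H 
 * H   I  J 
 * I   I  H 
   J   J  J 
(> = start, * = accepting)

start=A accept=H,I A-p->B A-q->C B-p->B B-q->D C-p->E C-q->F D-p->B D-q->F E-p->G E-q->D F-p->F F-q->F G-p->B G-q->H H-p->I H-q->J I-p->I I-q->H J-p->J J-q->J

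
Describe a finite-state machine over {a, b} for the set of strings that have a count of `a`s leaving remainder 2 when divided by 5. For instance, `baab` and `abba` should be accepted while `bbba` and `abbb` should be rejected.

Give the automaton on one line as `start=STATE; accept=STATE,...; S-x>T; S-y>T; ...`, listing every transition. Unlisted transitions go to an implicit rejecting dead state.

start=s0; accept=s2; s0-a>s1; s0-b>s0; s1-a>s2; s1-b>s1; s2-a>s3; s2-b>s2; s3-a>s4; s3-b>s3; s4-a>s0; s4-b>s4

The only thing that matters is how many `a`s have appeared, reduced mod 5. Use one state per residue: s0 for 0, …, s4 for 4. Reading `a` moves to the next residue; anything else stays put. s2 is accepting.
5 states suffice.
        a   b  
>  s0   s1  s0 
   s1   s2  s1 
 * s2   s3  s2 
   s3   s4  s3 
   s4   s0  s4 
(> = start, * = accepting)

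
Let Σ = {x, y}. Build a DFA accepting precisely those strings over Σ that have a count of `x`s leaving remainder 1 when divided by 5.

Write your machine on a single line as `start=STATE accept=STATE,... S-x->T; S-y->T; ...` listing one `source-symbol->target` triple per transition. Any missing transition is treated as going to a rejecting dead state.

start=q0; accept=q1; q0-x->q1; q0-y->q0; q1-x->q2; q1-y->q1; q2-x->q3; q2-y->q2; q3-x->q4; q3-y->q3; q4-x->q0; q4-y->q4

Keep the running count of `x`s modulo 5: each `x` advances along the cycle q0 → q1 → q2 → q3 → q4 → q0 while other symbols loop. Accept at q1.
5 states suffice.
        x   y  
>  q0   q1  q0 
 * q1   q2  q1 
   q2   q3  q2 
   q3   q4  q3 
   q4   q0  q4 
(> = start, * = accepting)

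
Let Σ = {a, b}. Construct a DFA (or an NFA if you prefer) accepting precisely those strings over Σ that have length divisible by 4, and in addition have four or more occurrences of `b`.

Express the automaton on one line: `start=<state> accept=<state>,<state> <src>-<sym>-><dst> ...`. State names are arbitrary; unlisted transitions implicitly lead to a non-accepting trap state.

start=q0 accept=q13,q23 q0-a->q1 q0-b->q2 q1-a->q3 q1-b->q4 q2-a->q4 q2-b->q5 q3-a->q6 q3-b->q7 q4-a->q7 q4-b->q8 q5-a->q8 q5-b->q9 q6-a->q0 q6-b->q10 q7-a->q10 q7-b->q11 q8-a->q11 q8-b->q12 q9-a->q12 q9-b->q13 q10-a->q2 q10-b->q14 q11-a->q14 q11-b->q15 q12-a->q15 q12-b->q16 q13-a->q16 q13-b->q17 q14-a->q5 q14-b->q18 q15-a->q18 q15-b->q19 q16-a->q19 q16-b->q20 q17-a->q20 q17-b->q20 q18-a->q9 q18-b->q21 q19-a->q21 q19-b->q22 q20-a->q22 q20-b->q22 q21-a->q13 q21-b->q23 q22-a->q23 q22-b->q23 q23-a->q17 q23-b->q17

Build one automaton per condition and run them in lockstep. One (4 states) tracks the input length modulo 4; the other (6 states) tracks the count of `b`s, saturating at 5. Each combined state is a pair, one component from each; accept when both components accept.
24 states suffice.
          a    b  
>  q0     q1   q2 
   q1     q3   q4 
   q2     q4   q5 
   q3     q6   q7 
   q4     q7   q8 
   q5     q8   q9 
   q6     q0  q10 
   q7    q10  q11 
   q8    q11  q12 
   q9    q12  q13 
   q10    q2  q14 
   q11   q14  q15 
   q12   q15  q16 
 * q13   q16  q17 
   q14    q5  q18 
   q15   q18  q19 
   q16   q19  q20 
   q17   q20  q20 
   q18    q9  q21 
   q19   q21  q22 
   q20   q22  q22 
   q21   q13  q23 
   q22   q23  q23 
 * q23   q17  q17 
(> = start, * = accepting)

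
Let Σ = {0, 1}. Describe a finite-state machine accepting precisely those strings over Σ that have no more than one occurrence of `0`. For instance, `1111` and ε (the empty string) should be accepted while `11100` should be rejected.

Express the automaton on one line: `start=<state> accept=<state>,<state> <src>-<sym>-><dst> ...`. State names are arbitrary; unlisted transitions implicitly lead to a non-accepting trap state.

Only the number of `0`s matters, and only up to 2. Make a chain q0 → q1 → q2 advanced by each `0` (with q2 absorbing); every other symbol self-loops. The accepting set is {q0, q1}.
A 3-state machine:
        0   1  
>* q0   q1  q0 
 * q1   q2  q1 
   q2   q2  q2 
(> = start, * = accepting)

start=q0 accept=q0,q1 q0-0->q1 q0-1->q0 q1-0->q2 q1-1->q1 q2-0->q2 q2-1->q2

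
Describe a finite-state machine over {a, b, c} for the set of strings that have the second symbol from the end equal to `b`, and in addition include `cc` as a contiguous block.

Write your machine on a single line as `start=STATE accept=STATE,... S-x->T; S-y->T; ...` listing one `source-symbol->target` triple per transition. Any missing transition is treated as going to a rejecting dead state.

Run two small machines in parallel and take their product. One (13 states) tracks the last 2 symbols read; the other (3 states) tracks whether and how much of `cc` has been seen. Each combined state is a pair, one component from each; accept when both components accept.
A 21-state machine:
          a    b    c  
>  s0     s1   s2   s3 
   s1     s4   s5   s6 
   s2     s7   s8   s9 
   s3    s10  s11  s12 
   s4     s4   s5   s6 
   s5     s7   s8   s9 
   s6    s10  s11  s12 
   s7     s4   s5   s6 
   s8     s7   s8   s9 
   s9    s10  s11  s12 
   s10    s4   s5   s6 
   s11    s7   s8   s9 
   s12   s13  s14  s12 
   s13   s15  s16  s17 
   s14   s18  s19  s20 
   s15   s15  s16  s17 
   s16   s18  s19  s20 
   s17   s13  s14  s12 
 * s18   s15  s16  s17 
 * s19   s18  s19  s20 
 * s20   s13  s14  s12 
(> = start, * = accepting)

start=s0; accept=s18,s19,s20; s0-a->s1; s0-b->s2; s0-c->s3; s1-a->s4; s1-b->s5; s1-c->s6; s2-a->s7; s2-b->s8; s2-c->s9; s3-a->s10; s3-b->s11; s3-c->s12; s4-a->s4; s4-b->s5; s4-c->s6; s5-a->s7; s5-b->s8; s5-c->s9; s6-a->s10; s6-b->s11; s6-c->s12; s7-a->s4; s7-b->s5; s7-c->s6; s8-a->s7; s8-b->s8; s8-c->s9; s9-a->s10; s9-b->s11; s9-c->s12; s10-a->s4; s10-b->s5; s10-c->s6; s11-a->s7; s11-b->s8; s11-c->s9; s12-a->s13; s12-b->s14; s12-c->s12; s13-a->s15; s13-b->s16; s13-c->s17; s14-a->s18; s14-b->s19; s14-c->s20; s15-a->s15; s15-b->s16; s15-c->s17; s16-a->s18; s16-b->s19; s16-c->s20; s17-a->s13; s17-b->s14; s17-c->s12; s18-a->s15; s18-b->s16; s18-c->s17; s19-a->s18; s19-b->s19; s19-c->s20; s20-a->s13; s20-b->s14; s20-c->s12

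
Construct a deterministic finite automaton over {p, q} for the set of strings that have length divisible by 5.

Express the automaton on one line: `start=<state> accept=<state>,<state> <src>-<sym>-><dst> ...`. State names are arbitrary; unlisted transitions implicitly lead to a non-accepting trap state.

Count input length modulo 5: every symbol advances one step around the cycle S0 → S1 → S2 → S3 → S4 → S0. Accept at S0.
5 states suffice.
        p   q  
>* S0   S1  S1 
   S1   S2  S2 
   S2   S3  S3 
   S3   S4  S4 
   S4   S0  S0 
(> = start, * = accepting)

start=S0 accept=S0 S0-p->S1 S0-q->S1 S1-p->S2 S1-q->S2 S2-p->S3 S2-q->S3 S3-p->S4 S3-q->S4 S4-p->S0 S4-q->S0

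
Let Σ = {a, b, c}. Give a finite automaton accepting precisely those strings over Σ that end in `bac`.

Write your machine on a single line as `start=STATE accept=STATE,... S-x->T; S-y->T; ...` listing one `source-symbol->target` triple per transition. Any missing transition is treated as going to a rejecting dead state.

start=q0; accept=q3; q0-a->q0; q0-b->q1; q0-c->q0; q1-a->q2; q1-b->q1; q1-c->q0; q2-a->q0; q2-b->q1; q2-c->q3; q3-a->q0; q3-b->q1; q3-c->q0

Remember how much of `bac` the current input suffix matches. State q0 means no match yet; q1 means the last symbol is `b`; q2 means the last 2 symbols are `ba`; q3 means the last 3 symbols are `bac`. Only q3 accepts. On a mismatch, fall back to the longest proper suffix that is still a prefix of `bac`.
With 4 states:
        a   b   c  
>  q0   q0  q1  q0 
   q1   q2  q1  q0 
   q2   q0  q1  q3 
 * q3   q0  q1  q0 
(> = start, * = accepting)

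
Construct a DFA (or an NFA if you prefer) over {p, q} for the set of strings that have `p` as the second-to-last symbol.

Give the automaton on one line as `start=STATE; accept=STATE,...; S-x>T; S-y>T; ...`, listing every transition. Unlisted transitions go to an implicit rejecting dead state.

start=s0; accept=s3,s4; s0-p>s1; s0-q>s2; s1-p>s3; s1-q>s4; s2-p>s5; s2-q>s6; s3-p>s3; s3-q>s4; s4-p>s5; s4-q>s6; s5-p>s3; s5-q>s4; s6-p>s5; s6-q>s6

A DFA must remember the last 2 symbols (since which symbol is second-to-last isn't known until the input ends). Use one state per possible window of the last ≤2 symbols; accept from those whose window starts with `p`.
With 7 states:
        p   q  
>  s0   s1  s2 
   s1   s3  s4 
   s2   s5  s6 
 * s3   s3  s4 
 * s4   s5  s6 
   s5   s3  s4 
   s6   s5  s6 
(> = start, * = accepting)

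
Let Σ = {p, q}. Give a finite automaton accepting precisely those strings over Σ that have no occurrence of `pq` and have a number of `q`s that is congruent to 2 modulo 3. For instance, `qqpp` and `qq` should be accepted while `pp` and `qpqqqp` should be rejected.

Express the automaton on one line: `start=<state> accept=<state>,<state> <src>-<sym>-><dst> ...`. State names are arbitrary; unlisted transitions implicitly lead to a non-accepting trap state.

Run two small machines in parallel and take their product. The first has 3 states tracking partial matches of the forbidden pattern `pq`; the second has 3 states tracking the count of `q`s modulo 3. A product state is a pair (one from each), accepting exactly when both do.
       p  q 
>  A   B  C 
   B   B  D 
   C   E  F 
   D   D  G 
   E   E  G 
 * F   H  A 
   G   G  I 
 * H   H  I 
   I   I  D 
(> = start, * = accepting)

start=A accept=F,H A-p->B A-q->C B-p->B B-q->D C-p->E C-q->F D-p->D D-q->G E-p->E E-q->G F-p->H F-q->A G-p->G G-q->I H-p->H H-q->I I-p->I I-q->D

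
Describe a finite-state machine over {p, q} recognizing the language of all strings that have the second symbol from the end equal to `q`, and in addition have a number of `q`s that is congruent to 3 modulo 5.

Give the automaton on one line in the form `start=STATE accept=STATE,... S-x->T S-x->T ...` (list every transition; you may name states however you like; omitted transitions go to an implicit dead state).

Build one automaton per condition and run them in lockstep. One (7 states) tracks the last 2 symbols read; the other (5 states) tracks the count of `q`s modulo 5. Each combined state is a pair, one component from each; accept when both components accept.
With 23 states:
       p  q 
>  A   B  C 
   B   D  E 
   C   F  G 
   D   D  E 
   E   F  G 
   F   H  I 
   G   J  K 
   H   H  I 
   I   J  K 
   J   L  M 
 * K   N  O 
   L   L  M 
   M   N  O 
 * N   P  Q 
   O   R  S 
   P   P  Q 
   Q   R  S 
   R   T  U 
   S   V  W 
   T   T  U 
   U   V  W 
   V   D  E 
   W   F  G 
(> = start, * = accepting)

start=A accept=K,N A-p->B A-q->C B-p->D B-q->E C-p->F C-q->G D-p->D D-q->E E-p->F E-q->G F-p->H F-q->I G-p->J G-q->K H-p->H H-q->I I-p->J I-q->K J-p->L J-q->M K-p->N K-q->O L-p->L L-q->M M-p->N M-q->O N-p->P N-q->Q O-p->R O-q->S P-p->P P-q->Q Q-p->R Q-q->S R-p->T R-q->U S-p->V S-q->W T-p->T T-q->U U-p->V U-q->W V-p->D V-q->E W-p->F W-q->G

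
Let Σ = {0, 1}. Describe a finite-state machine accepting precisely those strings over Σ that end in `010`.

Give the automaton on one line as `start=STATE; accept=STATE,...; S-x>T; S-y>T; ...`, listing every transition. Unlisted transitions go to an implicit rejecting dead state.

Remember how much of `010` the current input suffix matches. State q0 means no match yet; q1 means the last symbol is `0`; q2 means the last 2 symbols are `01`; q3 means the last 3 symbols are `010`. Only q3 accepts. On a mismatch, fall back to the longest proper suffix that is still a prefix of `010`.
4 states suffice.
        0   1  
>  q0   q1  q0 
   q1   q1  q2 
   q2   q3  q0 
 * q3   q1  q2 
(> = start, * = accepting)

start=q0; accept=q3; q0-0>q1; q0-1>q0; q1-0>q1; q1-1>q2; q2-0>q3; q2-1>q0; q3-0>q1; q3-1>q2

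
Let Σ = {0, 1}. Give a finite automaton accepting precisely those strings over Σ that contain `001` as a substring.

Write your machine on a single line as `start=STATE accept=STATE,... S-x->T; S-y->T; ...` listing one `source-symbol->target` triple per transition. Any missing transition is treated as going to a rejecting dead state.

start=q0; accept=q3; q0-0->q1; q0-1->q0; q1-0->q2; q1-1->q0; q2-0->q2; q2-1->q3; q3-0->q3; q3-1->q3

States q0..q2 record the length of the longest prefix of `001` that matches the current input suffix. Reaching q3 means `001` has been seen, and we stay there forever. Accept from q3.
        0   1  
>  q0   q1  q0 
   q1   q2  q0 
   q2   q2  q3 
 * q3   q3  q3 
(> = start, * = accepting)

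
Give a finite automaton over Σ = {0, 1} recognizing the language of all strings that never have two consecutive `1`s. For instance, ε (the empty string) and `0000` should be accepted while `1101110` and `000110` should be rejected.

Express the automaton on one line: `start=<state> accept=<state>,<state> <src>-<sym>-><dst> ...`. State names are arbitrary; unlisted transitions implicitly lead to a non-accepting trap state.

start=q0 accept=q0,q1 q0-0->q0 q0-1->q1 q1-0->q0 q1-1->q2 q2-0->q2 q2-1->q2

Track partial matches of the forbidden pattern `11`. State q2 is a dead state reached once `11` has occurred; every other state accepts. q0 means no part of `11` is currently matched.
A 3-state machine:
        0   1  
>* q0   q0  q1 
 * q1   q0  q2 
   q2   q2  q2 
(> = start, * = accepting)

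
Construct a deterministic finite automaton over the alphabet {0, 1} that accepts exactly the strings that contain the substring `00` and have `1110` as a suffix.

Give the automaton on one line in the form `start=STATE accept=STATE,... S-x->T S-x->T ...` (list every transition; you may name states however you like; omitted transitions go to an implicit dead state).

Run two small machines in parallel and take their product. The first has 3 states tracking whether and how much of `00` has been seen; the second has 5 states tracking how much of the suffix `1110` has currently been matched. A product state is a pair (one from each), accepting exactly when both do.
An 11-state machine:
       0  1 
>  A   B  C 
   B   D  C 
   C   B  E 
   D   D  F 
   E   B  G 
   F   D  H 
   G   I  G 
   H   D  J 
   I   D  C 
   J   K  J 
 * K   D  F 
(> = start, * = accepting)

start=A accept=K A-0->B A-1->C B-0->D B-1->C C-0->B C-1->E D-0->D D-1->F E-0->B E-1->G F-0->D F-1->H G-0->I G-1->G H-0->D H-1->J I-0->D I-1->C J-0->K J-1->J K-0->D K-1->F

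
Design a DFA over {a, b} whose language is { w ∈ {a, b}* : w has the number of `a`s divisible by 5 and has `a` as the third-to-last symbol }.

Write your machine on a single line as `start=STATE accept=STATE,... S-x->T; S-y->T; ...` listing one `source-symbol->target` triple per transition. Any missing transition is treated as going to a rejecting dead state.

start=S0; accept=S6,S9,S10,S13; S0-a->S1; S0-b->S0; S1-a->S2; S1-b->S1; S2-a->S3; S2-b->S2; S3-a->S4; S3-b->S5; S4-a->S6; S4-b->S7; S5-a->S8; S5-b->S5; S6-a->S1; S6-b->S9; S7-a->S10; S7-b->S11; S8-a->S12; S8-b->S7; S9-a->S1; S9-b->S13; S10-a->S1; S10-b->S14; S11-a->S15; S11-b->S11; S12-a->S1; S12-b->S9; S13-a->S1; S13-b->S0; S14-a->S1; S14-b->S13; S15-a->S1; S15-b->S14

Build one automaton per condition and run them in lockstep. One (5 states) tracks the count of `a`s modulo 5; the other (15 states) tracks the last 3 symbols read. Each combined state is a pair, one component from each; accept when both components accept. Equivalent product states are then merged.
16 states suffice.
          a    b  
>  S0     S1   S0 
   S1     S2   S1 
   S2     S3   S2 
   S3     S4   S5 
   S4     S6   S7 
   S5     S8   S5 
 * S6     S1   S9 
   S7    S10  S11 
   S8    S12   S7 
 * S9     S1  S13 
 * S10    S1  S14 
   S11   S15  S11 
   S12    S1   S9 
 * S13    S1   S0 
   S14    S1  S13 
   S15    S1  S14 
(> = start, * = accepting)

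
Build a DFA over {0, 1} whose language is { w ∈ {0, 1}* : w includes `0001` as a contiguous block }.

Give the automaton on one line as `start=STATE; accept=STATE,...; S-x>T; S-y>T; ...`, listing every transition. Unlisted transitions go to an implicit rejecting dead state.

Track how much of `0001` has been matched so far: state q0 is no progress, q4 is the absorbing accept state reached once `0001` has occurred. Intermediate states record partial matches; on a mismatch, fall back to the longest reusable overlap.
A 5-state machine:
        0   1  
>  q0   q1  q0 
   q1   q2  q0 
   q2   q3  q0 
   q3   q3  q4 
 * q4   q4  q4 
(> = start, * = accepting)

start=q0; accept=q4; q0-0>q1; q0-1>q0; q1-0>q2; q1-1>q0; q2-0>q3; q2-1>q0; q3-0>q3; q3-1>q4; q4-0>q4; q4-1>q4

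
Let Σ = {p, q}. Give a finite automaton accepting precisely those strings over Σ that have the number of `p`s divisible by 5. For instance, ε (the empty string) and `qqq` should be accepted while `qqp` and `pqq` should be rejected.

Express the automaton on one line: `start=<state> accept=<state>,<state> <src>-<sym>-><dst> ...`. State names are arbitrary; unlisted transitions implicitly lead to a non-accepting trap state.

The only thing that matters is how many `p`s have appeared, reduced mod 5. Use one state per residue: s0 for 0, …, s4 for 4. Reading `p` moves to the next residue; anything else stays put. s0 is accepting.
5 states suffice.
        p   q  
>* s0   s1  s0 
   s1   s2  s1 
   s2   s3  s2 
   s3   s4  s3 
   s4   s0  s4 
(> = start, * = accepting)

start=s0 accept=s0 s0-p->s1 s0-q->s0 s1-p->s2 s1-q->s1 s2-p->s3 s2-q->s2 s3-p->s4 s3-q->s3 s4-p->s0 s4-q->s4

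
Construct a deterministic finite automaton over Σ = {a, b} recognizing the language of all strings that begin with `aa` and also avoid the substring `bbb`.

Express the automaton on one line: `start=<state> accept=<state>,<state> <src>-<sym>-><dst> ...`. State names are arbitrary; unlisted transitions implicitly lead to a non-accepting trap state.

Handle the two conditions separately and then intersect. One (4 states) tracks whether the input so far still matches the prefix `aa`; the other (4 states) tracks partial matches of the forbidden pattern `bbb`. Each combined state is a pair, one component from each; accept when both components accept. After merging equivalent states the machine shrinks.
6 states suffice.
        a   b  
>  S0   S1  S2 
   S1   S3  S2 
   S2   S2  S2 
 * S3   S3  S4 
 * S4   S3  S5 
 * S5   S3  S2 
(> = start, * = accepting)

start=S0 accept=S3,S4,S5 S0-a->S1 S0-b->S2 S1-a->S3 S1-b->S2 S2-a->S2 S2-b->S2 S3-a->S3 S3-b->S4 S4-a->S3 S4-b->S5 S5-a->S3 S5-b->S2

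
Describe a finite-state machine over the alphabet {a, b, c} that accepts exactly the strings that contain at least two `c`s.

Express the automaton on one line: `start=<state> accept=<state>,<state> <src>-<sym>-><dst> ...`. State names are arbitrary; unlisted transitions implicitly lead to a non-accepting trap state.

start=s0 accept=s2,s3 s0-a->s0 s0-b->s0 s0-c->s1 s1-a->s1 s1-b->s1 s1-c->s2 s2-a->s2 s2-b->s2 s2-c->s3 s3-a->s3 s3-b->s3 s3-c->s3

Count `c`s, saturating at 3: states s0 through s2 mean 0 through 2 `c`s seen; s3 means more than 2. Each `c` increments (capped at s3); other symbols loop. Accept from {s2, s3}.
4 states suffice.
        a   b   c  
>  s0   s0  s0  s1 
   s1   s1  s1  s2 
 * s2   s2  s2  s3 
 * s3   s3  s3  s3 
(> = start, * = accepting)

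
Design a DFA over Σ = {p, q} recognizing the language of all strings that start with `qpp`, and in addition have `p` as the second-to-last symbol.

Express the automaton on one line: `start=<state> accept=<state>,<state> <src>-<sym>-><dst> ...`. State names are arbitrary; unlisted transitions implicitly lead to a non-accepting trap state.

start=S0 accept=S8,S9 S0-p->S1 S0-q->S2 S1-p->S3 S1-q->S4 S2-p->S5 S2-q->S6 S3-p->S3 S3-q->S4 S4-p->S7 S4-q->S6 S5-p->S8 S5-q->S4 S6-p->S7 S6-q->S6 S7-p->S3 S7-q->S4 S8-p->S8 S8-q->S9 S9-p->S10 S9-q->S11 S10-p->S8 S10-q->S9 S11-p->S10 S11-q->S11

Handle the two conditions separately and then intersect. One (5 states) tracks whether the input so far still matches the prefix `qpp`; the other (7 states) tracks the last 2 symbols read. Each combined state is a pair, one component from each; accept when both components accept.
With 12 states:
          p    q  
>  S0     S1   S2 
   S1     S3   S4 
   S2     S5   S6 
   S3     S3   S4 
   S4     S7   S6 
   S5     S8   S4 
   S6     S7   S6 
   S7     S3   S4 
 * S8     S8   S9 
 * S9    S10  S11 
   S10    S8   S9 
   S11   S10  S11 
(> = start, * = accepting)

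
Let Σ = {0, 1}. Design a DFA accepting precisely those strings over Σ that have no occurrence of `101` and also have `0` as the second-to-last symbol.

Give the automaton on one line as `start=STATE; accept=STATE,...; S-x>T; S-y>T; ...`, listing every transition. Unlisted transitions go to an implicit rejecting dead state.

Build one automaton per condition and run them in lockstep. One (4 states) tracks partial matches of the forbidden pattern `101`; the other (7 states) tracks the last 2 symbols read. Each combined state is a pair, one component from each; accept when both components accept. Equivalent product states are then merged.
7 states suffice.
       0  1 
>  A   B  C 
   B   D  E 
   C   F  C 
 * D   D  E 
 * E   F  C 
   F   D  G 
   G   G  G 
(> = start, * = accepting)

start=A; accept=D,E; A-0>B; A-1>C; B-0>D; B-1>E; C-0>F; C-1>C; D-0>D; D-1>E; E-0>F; E-1>C; F-0>D; F-1>G; G-0>G; G-1>G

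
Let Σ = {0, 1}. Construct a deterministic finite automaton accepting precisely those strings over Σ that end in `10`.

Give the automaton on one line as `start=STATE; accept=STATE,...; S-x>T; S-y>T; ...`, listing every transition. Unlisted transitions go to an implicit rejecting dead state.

start=q0; accept=q2; q0-0>q0; q0-1>q1; q1-0>q2; q1-1>q1; q2-0>q0; q2-1>q1

Let each state record the length of the longest suffix of the input read so far that is also a prefix of `10`. q1 means the last symbol is `1`; q2 means the last 2 symbols are `10`. Accept only at q2, where the string currently ends in `10`.
        0   1  
>  q0   q0  q1 
   q1   q2  q1 
 * q2   q0  q1 
(> = start, * = accepting)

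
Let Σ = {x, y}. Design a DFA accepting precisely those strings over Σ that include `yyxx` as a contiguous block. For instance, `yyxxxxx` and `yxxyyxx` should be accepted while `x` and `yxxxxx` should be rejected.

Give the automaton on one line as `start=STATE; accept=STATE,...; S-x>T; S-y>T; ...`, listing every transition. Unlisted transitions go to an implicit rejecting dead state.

start=S0; accept=S4; S0-x>S0; S0-y>S1; S1-x>S0; S1-y>S2; S2-x>S3; S2-y>S2; S3-x>S4; S3-y>S1; S4-x>S4; S4-y>S4

States S0..S3 record the length of the longest prefix of `yyxx` that matches the current input suffix. Reaching S4 means `yyxx` has been seen, and we stay there forever. Accept from S4.
5 states suffice.
        x   y  
>  S0   S0  S1 
   S1   S0  S2 
   S2   S3  S2 
   S3   S4  S1 
 * S4   S4  S4 
(> = start, * = accepting)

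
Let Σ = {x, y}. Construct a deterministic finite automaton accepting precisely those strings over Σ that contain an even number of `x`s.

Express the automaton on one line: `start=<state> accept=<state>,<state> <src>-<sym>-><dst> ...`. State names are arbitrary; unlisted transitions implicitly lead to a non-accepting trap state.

Keep the running count of `x`s modulo 2: each `x` advances along the cycle q0 → q1 → q0 while other symbols loop. Accept at q0.
A 2-state machine:
        x   y  
>* q0   q1  q0 
   q1   q0  q1 
(> = start, * = accepting)

start=q0 accept=q0 q0-x->q1 q0-y->q0 q1-x->q0 q1-y->q1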